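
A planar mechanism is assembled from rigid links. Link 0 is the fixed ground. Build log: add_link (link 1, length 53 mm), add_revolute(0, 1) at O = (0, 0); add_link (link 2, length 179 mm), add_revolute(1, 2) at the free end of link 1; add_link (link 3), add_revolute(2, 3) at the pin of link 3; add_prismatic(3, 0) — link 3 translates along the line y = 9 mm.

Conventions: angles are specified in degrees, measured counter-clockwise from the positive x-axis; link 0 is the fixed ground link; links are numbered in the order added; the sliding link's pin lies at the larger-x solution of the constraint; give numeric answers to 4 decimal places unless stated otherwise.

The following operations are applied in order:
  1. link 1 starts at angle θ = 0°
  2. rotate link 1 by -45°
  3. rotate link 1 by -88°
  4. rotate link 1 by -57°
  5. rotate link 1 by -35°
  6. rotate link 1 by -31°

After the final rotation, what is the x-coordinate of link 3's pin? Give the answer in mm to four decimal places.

geometry: r = 53 mm, L = 179 mm, e = 9 mm; θ starts at 0°
rotate link 1 by -45°: θ ← 0° -45° = -45°
rotate link 1 by -88°: θ ← -45° -88° = -133°
rotate link 1 by -57°: θ ← -133° -57° = -190°
rotate link 1 by -35°: θ ← -190° -35° = -225°
rotate link 1 by -31°: θ ← -225° -31° = -256°
crank pin P = (r cos θ, r sin θ) = (-12.821860, 51.425673)
h = r sin θ − e = 51.425673 − 9 = 42.425673
x = r cos θ + √(L² − h²) = -12.821860 + 173.899575 = 161.077715

161.0777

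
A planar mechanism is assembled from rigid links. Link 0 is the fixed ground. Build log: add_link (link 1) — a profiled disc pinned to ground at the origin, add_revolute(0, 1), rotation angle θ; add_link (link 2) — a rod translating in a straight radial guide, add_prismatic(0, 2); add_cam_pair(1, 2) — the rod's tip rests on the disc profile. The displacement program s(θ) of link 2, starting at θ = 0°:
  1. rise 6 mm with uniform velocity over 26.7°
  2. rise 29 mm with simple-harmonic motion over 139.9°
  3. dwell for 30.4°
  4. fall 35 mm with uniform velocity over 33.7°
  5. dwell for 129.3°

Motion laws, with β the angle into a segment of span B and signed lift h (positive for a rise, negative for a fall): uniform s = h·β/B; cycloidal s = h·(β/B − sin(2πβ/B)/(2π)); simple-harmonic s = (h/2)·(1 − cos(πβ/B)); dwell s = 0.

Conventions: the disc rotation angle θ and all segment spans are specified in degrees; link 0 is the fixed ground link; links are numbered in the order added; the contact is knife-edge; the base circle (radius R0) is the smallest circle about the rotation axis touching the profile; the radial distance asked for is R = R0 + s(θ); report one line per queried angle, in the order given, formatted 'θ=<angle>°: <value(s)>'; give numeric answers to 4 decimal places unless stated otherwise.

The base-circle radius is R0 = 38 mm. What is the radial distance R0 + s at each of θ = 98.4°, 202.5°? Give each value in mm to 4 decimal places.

seg 1 [0°–26.7°] uniform, h=6: full span → s += 6 → s = 6.0000
seg 2 [26.7°–166.6°] simple-harmonic, h=29: θ=98.4° here. β=71.7, B=139.9. 29/2·(1 − cos(π·0.5125)) = 15.0697 → s = 21.0697
seg 2 [26.7°–166.6°] simple-harmonic, h=29: full span → s += 29 → s = 35.0000
seg 3 [166.6°–197°] dwell: s stays 35.0000
seg 4 [197°–230.7°] uniform, h=-35: θ=202.5° here. β=5.5, B=33.7. -35·5.5/33.7 = -5.7122 → s = 29.2878
θ=98.4°: R = R0 + s = 38 + 21.0697 = 59.0697
θ=202.5°: R = R0 + s = 38 + 29.2878 = 67.2878

θ=98.4°: 59.0697
θ=202.5°: 67.2878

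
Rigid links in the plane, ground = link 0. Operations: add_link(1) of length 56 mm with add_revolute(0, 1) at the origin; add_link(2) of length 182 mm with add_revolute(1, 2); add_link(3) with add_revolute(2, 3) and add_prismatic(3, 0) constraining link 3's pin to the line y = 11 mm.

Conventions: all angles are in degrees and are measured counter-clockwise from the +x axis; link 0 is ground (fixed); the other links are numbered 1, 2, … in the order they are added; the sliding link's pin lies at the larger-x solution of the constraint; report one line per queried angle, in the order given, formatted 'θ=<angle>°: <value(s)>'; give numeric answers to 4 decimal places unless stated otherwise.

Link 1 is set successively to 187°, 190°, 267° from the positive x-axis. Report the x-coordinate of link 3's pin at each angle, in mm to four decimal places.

geometry: r = 56 mm, L = 182 mm, e = 11 mm
θ=187°: crank pin P = (r cos θ, r sin θ) = (-55.582584, -6.824683)
θ=187°: h = r sin θ − e = -6.824683 − 11 = -17.824683
θ=187°: x = r cos θ + √(L² − h²) = -55.582584 + 181.125042 = 125.542457
θ=190°: crank pin P = (r cos θ, r sin θ) = (-55.149234, -9.724298)
θ=190°: h = r sin θ − e = -9.724298 − 11 = -20.724298
θ=190°: x = r cos θ + √(L² − h²) = -55.149234 + 180.816215 = 125.666980
θ=267°: crank pin P = (r cos θ, r sin θ) = (-2.930814, -55.923254)
θ=267°: h = r sin θ − e = -55.923254 − 11 = -66.923254
θ=267°: x = r cos θ + √(L² − h²) = -2.930814 + 169.249160 = 166.318346

θ=187°: 125.5425
θ=190°: 125.6670
θ=267°: 166.3183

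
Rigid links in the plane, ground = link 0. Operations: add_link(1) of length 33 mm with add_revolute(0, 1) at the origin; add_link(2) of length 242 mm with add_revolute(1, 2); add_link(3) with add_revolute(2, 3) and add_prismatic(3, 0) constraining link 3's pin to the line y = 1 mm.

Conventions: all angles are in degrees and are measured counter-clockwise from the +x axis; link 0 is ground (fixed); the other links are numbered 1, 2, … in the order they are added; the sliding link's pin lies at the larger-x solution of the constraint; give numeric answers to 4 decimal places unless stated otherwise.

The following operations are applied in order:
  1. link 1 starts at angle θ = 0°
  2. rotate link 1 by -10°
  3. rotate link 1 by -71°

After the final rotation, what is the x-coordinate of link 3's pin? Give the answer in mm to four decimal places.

geometry: r = 33 mm, L = 242 mm, e = 1 mm; θ starts at 0°
rotate link 1 by -10°: θ ← 0° -10° = -10°
rotate link 1 by -71°: θ ← -10° -71° = -81°
crank pin P = (r cos θ, r sin θ) = (5.162337, -32.593715)
h = r sin θ − e = -32.593715 − 1 = -33.593715
x = r cos θ + √(L² − h²) = 5.162337 + 239.656968 = 244.819305

244.8193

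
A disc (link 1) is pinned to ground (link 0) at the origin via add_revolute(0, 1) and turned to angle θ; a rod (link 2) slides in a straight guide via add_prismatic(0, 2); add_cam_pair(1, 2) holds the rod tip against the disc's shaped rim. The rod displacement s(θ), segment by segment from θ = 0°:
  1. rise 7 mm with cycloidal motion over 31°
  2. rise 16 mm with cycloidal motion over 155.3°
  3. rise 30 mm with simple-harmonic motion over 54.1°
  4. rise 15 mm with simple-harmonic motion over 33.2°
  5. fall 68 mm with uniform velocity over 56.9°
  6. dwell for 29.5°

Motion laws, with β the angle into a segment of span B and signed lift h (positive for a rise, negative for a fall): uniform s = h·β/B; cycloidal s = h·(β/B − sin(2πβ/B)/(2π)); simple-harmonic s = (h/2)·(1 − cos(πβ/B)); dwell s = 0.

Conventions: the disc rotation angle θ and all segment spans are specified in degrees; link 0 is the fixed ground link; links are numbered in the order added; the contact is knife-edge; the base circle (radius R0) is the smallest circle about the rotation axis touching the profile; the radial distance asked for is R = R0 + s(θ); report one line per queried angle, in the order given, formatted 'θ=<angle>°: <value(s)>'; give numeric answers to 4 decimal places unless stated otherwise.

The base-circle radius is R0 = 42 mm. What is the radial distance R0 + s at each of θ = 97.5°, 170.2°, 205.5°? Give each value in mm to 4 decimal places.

segment 1 (0° to 31°, cycloidal, h = 7) is passed completely: s = 0.0000 + (7) = 7.0000
θ = 97.5° falls in segment 2 (31° to 186.3°, cycloidal, h = 16): β = 97.5 − 31 = 66.5°, B = 155.3°; Δs = 16·(0.4282 − sin(2π·0.4282)/(2π)) = 5.7411; s = 7.0000 + 5.7411 = 12.7411
θ = 170.2° falls in segment 2 (31° to 186.3°, cycloidal, h = 16): β = 170.2 − 31 = 139.2°, B = 155.3°; Δs = 16·(0.8963 − sin(2π·0.8963)/(2π)) = 15.8852; s = 7.0000 + 15.8852 = 22.8852
segment 2 (31° to 186.3°, cycloidal, h = 16) is passed completely: s = 7.0000 + (16) = 23.0000
θ = 205.5° falls in segment 3 (186.3° to 240.4°, simple-harmonic, h = 30): β = 205.5 − 186.3 = 19.2°, B = 54.1°; Δs = 30/2·(1 − cos(π·0.3549)) = 8.3966; s = 23.0000 + 8.3966 = 31.3966
θ=97.5°: R = R0 + s = 42 + 12.7411 = 54.7411
θ=170.2°: R = R0 + s = 42 + 22.8852 = 64.8852
θ=205.5°: R = R0 + s = 42 + 31.3966 = 73.3966

θ=97.5°: 54.7411
θ=170.2°: 64.8852
θ=205.5°: 73.3966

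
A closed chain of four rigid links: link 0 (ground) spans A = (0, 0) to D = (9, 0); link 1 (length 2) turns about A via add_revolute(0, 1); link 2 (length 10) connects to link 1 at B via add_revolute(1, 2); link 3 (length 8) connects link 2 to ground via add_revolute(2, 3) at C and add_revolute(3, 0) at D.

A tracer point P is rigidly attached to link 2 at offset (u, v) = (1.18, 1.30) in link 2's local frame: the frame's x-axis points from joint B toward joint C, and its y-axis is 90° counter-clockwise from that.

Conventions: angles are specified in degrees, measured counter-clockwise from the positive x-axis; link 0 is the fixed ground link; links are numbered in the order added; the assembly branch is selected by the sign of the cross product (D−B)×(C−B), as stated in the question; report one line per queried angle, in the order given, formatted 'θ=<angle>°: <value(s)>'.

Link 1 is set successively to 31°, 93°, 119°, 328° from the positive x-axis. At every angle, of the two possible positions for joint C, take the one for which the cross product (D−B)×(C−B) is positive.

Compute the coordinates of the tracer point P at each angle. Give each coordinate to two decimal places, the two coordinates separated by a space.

A=(0,0), D=(9.00,0)
θ=31°: B = A + 2.00·(cos31°, sin31°) = (1.7143, 1.0301)
θ=31°: |BD| = 7.3581
θ=31°: circle(B,10.00) ∩ circle(D,8.00): a=6.1253, h=7.9044
θ=31°:   candidates: C₊=(8.8859,7.9992) cross=58.162; C₋=(6.6728,-7.6540) cross=-58.162
θ=31°:   branch + wants cross > 0 → take C=(8.8859,7.9992) (cross=58.162)
θ=31°: ex = (C−B)/|BC| = (0.7172,0.6969); ey = (-0.6969,0.7172)
θ=31°: P = B + 1.18·ex + 1.30·ey = (1.6546,2.7847)
θ=93°: B = A + 2.00·(cos93°, sin93°) = (-0.1047, 1.9973)
θ=93°: |BD| = 9.3212
θ=93°: circle(B,10.00) ∩ circle(D,8.00): a=6.5917, h=7.5200
θ=93°:   candidates: C₊=(7.9452,7.9302) cross=70.095; C₋=(4.7226,-6.7605) cross=-70.095
θ=93°:   branch + wants cross > 0 → take C=(7.9452,7.9302) (cross=70.095)
θ=93°: ex = (C−B)/|BC| = (0.8050,0.5933); ey = (-0.5933,0.8050)
θ=93°: P = B + 1.18·ex + 1.30·ey = (0.0739,3.7438)
θ=119°: B = A + 2.00·(cos119°, sin119°) = (-0.9696, 1.7492)
θ=119°: |BD| = 10.1219
θ=119°: circle(B,10.00) ∩ circle(D,8.00): a=6.8393, h=7.2955
θ=119°:   candidates: C₊=(7.0275,7.7530) cross=73.844; C₋=(4.5060,-6.6184) cross=-73.844
θ=119°:   branch + wants cross > 0 → take C=(7.0275,7.7530) (cross=73.844)
θ=119°: ex = (C−B)/|BC| = (0.7997,0.6004); ey = (-0.6004,0.7997)
θ=119°: P = B + 1.18·ex + 1.30·ey = (-0.8064,3.4973)
θ=328°: B = A + 2.00·(cos328°, sin328°) = (1.6961, -1.0598)
θ=328°: |BD| = 7.3804
θ=328°: circle(B,10.00) ∩ circle(D,8.00): a=6.1291, h=7.9015
θ=328°:   candidates: C₊=(6.6270,7.6399) cross=58.316; C₋=(8.8963,-7.9993) cross=-58.316
θ=328°:   branch + wants cross > 0 → take C=(6.6270,7.6399) (cross=58.316)
θ=328°: ex = (C−B)/|BC| = (0.4931,0.8700); ey = (-0.8700,0.4931)
θ=328°: P = B + 1.18·ex + 1.30·ey = (1.1470,0.6078)

θ=31°: 1.65 2.78
θ=93°: 0.07 3.74
θ=119°: -0.81 3.50
θ=328°: 1.15 0.61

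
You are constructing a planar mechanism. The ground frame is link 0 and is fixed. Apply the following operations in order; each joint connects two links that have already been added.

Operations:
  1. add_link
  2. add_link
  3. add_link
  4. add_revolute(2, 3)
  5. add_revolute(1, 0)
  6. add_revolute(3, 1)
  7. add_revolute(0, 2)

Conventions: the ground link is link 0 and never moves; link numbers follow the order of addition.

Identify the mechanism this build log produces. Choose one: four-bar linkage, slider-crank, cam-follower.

links: 4 (incl. ground); joints: 4 revolute, 0 prismatic, 0 higher (cam) pair, forming one closed loop
4 links in a single 4R loop → four-bar linkage

four-bar linkage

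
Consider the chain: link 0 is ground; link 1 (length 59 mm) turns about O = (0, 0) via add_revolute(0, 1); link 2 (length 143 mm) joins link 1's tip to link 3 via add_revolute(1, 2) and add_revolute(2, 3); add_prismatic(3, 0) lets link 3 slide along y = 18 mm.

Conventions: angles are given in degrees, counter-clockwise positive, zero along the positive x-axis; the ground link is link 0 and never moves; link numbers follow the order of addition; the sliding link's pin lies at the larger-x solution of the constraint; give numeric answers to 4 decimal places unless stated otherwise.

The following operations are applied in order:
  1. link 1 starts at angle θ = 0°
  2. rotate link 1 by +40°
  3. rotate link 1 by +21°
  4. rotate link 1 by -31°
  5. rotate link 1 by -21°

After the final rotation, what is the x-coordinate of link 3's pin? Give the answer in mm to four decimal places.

geometry: r = 59 mm, L = 143 mm, e = 18 mm; θ starts at 0°
rotate link 1 by +40°: θ ← 0° +40° = 40°
rotate link 1 by +21°: θ ← 40° +21° = 61°
rotate link 1 by -31°: θ ← 61° -31° = 30°
rotate link 1 by -21°: θ ← 30° -21° = 9°
crank pin P = (r cos θ, r sin θ) = (58.273612, 9.229633)
h = r sin θ − e = 9.229633 − 18 = -8.770367
x = r cos θ + √(L² − h²) = 58.273612 + 142.730798 = 201.004410

201.0044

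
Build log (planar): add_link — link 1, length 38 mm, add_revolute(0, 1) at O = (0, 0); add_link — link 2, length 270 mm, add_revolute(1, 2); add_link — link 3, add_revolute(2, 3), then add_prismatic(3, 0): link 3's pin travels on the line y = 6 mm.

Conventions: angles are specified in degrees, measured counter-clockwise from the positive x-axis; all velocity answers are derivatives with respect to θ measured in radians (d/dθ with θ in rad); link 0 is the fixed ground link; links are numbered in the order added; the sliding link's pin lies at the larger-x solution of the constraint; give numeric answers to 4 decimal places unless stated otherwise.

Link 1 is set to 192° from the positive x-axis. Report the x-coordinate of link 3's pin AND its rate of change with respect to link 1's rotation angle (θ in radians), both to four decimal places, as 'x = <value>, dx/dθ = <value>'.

geometry: r = 38 mm, L = 270 mm, e = 6 mm
crank pin P = (r cos θ, r sin θ) = (-37.169609, -7.900644)
h = r sin θ − e = -7.900644 − 6 = -13.900644
x = r cos θ + √(L² − h²) = -37.169609 + 269.641933 = 232.472324
dx/dθ = −r sin θ − h·r cos θ/√(L² − h²) (θ in radians; h = -13.900644) = 5.984468

x = 232.4723, dx/dθ = 5.9845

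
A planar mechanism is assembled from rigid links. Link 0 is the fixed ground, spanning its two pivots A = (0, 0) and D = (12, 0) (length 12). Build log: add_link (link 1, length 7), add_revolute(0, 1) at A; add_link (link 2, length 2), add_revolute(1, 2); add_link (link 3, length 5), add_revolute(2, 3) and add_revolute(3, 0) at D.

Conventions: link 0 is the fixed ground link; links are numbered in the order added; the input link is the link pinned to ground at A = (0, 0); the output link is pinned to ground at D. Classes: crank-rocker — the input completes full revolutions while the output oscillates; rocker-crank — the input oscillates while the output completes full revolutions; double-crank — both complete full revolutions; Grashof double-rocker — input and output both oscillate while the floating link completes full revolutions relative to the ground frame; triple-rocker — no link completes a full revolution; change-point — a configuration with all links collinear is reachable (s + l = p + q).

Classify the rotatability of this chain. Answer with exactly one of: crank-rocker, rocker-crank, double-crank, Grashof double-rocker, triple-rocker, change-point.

lengths: ground=12, input=7, coupler=2, output=5
sorted: s=2 (shortest), l=12 (longest), p+q=12
s + l = 14 vs p + q = 12
s + l > p + q → non-Grashof → no link fully rotates → triple-rocker

triple-rocker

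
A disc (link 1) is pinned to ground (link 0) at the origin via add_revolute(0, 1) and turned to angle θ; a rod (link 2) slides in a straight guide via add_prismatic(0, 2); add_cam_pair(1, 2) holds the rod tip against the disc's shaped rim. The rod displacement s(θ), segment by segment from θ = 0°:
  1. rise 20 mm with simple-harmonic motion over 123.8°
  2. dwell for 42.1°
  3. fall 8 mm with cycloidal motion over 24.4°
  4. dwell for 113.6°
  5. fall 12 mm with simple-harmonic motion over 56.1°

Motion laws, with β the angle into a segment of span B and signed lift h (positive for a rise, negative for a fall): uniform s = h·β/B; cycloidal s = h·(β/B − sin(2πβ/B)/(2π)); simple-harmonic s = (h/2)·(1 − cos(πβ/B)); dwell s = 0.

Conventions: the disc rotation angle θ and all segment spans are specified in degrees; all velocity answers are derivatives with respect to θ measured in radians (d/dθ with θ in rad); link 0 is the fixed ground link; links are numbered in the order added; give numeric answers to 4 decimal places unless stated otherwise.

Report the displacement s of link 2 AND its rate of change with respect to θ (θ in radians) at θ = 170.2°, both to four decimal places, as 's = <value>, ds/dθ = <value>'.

segment 1 (0° to 123.8°, simple-harmonic, h = 20) is passed completely: s = 0.0000 + (20) = 20.0000
segment 2 (123.8° to 165.9°, dwell): s unchanged at 20.0000
θ = 170.2° falls in segment 3 (165.9° to 190.3°, cycloidal, h = -8): β = 170.2 − 165.9 = 4.3°, B = 24.4°; Δs = -8·(0.1762 − sin(2π·0.1762)/(2π)) = -0.2709; s = 20.0000 − 0.2709 = 19.7291
velocity in seg [165.9°–190.3°] (cycloidal), θ in radians: β = 4.3° = 0.0750 rad, B = 24.4° = 0.4259 rad; ds/dθ = (h/B)(1 − cos(2πβ/B)) = ((-8)/0.4259)(1 − cos(2π·0.1762)) = -10.386620 mm/rad

s = 19.7291, ds/dθ = -10.3866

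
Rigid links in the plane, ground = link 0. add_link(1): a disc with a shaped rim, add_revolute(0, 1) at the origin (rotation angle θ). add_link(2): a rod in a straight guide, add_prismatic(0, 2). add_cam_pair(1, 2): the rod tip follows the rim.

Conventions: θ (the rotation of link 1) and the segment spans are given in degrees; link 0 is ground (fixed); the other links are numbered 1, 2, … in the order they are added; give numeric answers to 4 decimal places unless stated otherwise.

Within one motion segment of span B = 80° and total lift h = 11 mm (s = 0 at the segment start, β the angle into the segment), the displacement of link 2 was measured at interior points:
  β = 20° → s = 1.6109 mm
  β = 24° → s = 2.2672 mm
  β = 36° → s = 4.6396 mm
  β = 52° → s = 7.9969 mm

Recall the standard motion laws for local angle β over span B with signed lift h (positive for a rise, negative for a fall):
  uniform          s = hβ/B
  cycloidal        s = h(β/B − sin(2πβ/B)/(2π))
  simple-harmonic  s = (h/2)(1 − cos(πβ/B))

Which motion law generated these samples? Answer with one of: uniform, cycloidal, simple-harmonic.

candidates at β/B = r: uniform s = h·r (linear in β); cycloidal s = h·(r − sin(2πr)/(2π)); simple-harmonic s = (h/2)(1 − cos(πr))
β=20°: printed 1.6109 | uniform 2.7500, cycloidal 0.9993, simple-harmonic 1.6109
β=24°: printed 2.2672 | uniform 3.3000, cycloidal 1.6350, simple-harmonic 2.2672
β=36°: printed 4.6396 | uniform 4.9500, cycloidal 4.4090, simple-harmonic 4.6396
β=52°: printed 7.9969 | uniform 7.1500, cycloidal 8.5663, simple-harmonic 7.9969
only one law matches every sample → simple-harmonic

simple-harmonic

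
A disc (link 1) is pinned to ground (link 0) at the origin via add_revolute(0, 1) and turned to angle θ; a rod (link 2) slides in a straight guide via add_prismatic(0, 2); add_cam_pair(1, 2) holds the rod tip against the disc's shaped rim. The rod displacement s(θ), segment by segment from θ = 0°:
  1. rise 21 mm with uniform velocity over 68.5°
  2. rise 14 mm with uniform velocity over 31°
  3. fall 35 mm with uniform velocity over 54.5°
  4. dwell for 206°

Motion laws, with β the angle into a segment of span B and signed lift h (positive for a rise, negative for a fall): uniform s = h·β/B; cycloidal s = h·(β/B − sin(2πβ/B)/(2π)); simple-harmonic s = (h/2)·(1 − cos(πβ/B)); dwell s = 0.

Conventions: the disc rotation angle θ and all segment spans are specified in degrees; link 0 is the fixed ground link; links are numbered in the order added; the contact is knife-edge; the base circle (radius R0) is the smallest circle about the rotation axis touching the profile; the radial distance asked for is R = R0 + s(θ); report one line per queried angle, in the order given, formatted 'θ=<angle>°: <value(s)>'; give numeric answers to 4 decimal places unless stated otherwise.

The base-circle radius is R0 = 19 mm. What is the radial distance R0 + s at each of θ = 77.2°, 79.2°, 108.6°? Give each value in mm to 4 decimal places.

segment 1 (0° to 68.5°, uniform, h = 21) is passed completely: s = 0.0000 + (21) = 21.0000
θ = 77.2° falls in segment 2 (68.5° to 99.5°, uniform, h = 14): β = 77.2 − 68.5 = 8.7°, B = 31°; Δs = 14·8.7/31 = 3.9290; s = 21.0000 + 3.9290 = 24.9290
θ = 79.2° falls in segment 2 (68.5° to 99.5°, uniform, h = 14): β = 79.2 − 68.5 = 10.7°, B = 31°; Δs = 14·10.7/31 = 4.8323; s = 21.0000 + 4.8323 = 25.8323
segment 2 (68.5° to 99.5°, uniform, h = 14) is passed completely: s = 21.0000 + (14) = 35.0000
θ = 108.6° falls in segment 3 (99.5° to 154°, uniform, h = -35): β = 108.6 − 99.5 = 9.1°, B = 54.5°; Δs = -35·9.1/54.5 = -5.8440; s = 35.0000 − 5.8440 = 29.1560
θ=77.2°: R = R0 + s = 19 + 24.9290 = 43.9290
θ=79.2°: R = R0 + s = 19 + 25.8323 = 44.8323
θ=108.6°: R = R0 + s = 19 + 29.1560 = 48.1560

θ=77.2°: 43.9290
θ=79.2°: 44.8323
θ=108.6°: 48.1560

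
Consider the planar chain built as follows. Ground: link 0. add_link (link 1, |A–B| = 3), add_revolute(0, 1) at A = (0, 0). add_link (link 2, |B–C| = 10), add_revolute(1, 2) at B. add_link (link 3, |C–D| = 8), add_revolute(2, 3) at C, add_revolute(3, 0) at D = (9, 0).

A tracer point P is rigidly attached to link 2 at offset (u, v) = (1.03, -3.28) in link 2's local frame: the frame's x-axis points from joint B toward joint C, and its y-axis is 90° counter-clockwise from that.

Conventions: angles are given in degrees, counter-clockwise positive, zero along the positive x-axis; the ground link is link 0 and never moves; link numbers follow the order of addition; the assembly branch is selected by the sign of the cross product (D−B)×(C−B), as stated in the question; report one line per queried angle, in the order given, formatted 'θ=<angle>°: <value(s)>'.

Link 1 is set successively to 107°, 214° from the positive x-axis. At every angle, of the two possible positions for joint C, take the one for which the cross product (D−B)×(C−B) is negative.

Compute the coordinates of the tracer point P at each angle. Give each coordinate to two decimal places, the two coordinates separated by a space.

A=(0,0), D=(9.00,0)
θ=107°: B = A + 3.00·(cos107°, sin107°) = (-0.8771, 2.8689)
θ=107°: |BD| = 10.2853
θ=107°: circle(B,10.00) ∩ circle(D,8.00): a=6.8927, h=7.2450
θ=107°:   candidates: C₊=(7.7629,7.9038) cross=74.517; C₋=(3.7212,-6.0112) cross=-74.517
θ=107°:   branch - wants cross < 0 → take C=(3.7212,-6.0112) (cross=-74.517)
θ=107°: ex = (C−B)/|BC| = (0.4598,-0.8880); ey = (0.8880,0.4598)
θ=107°: P = B + 1.03·ex + -3.28·ey = (-3.3162,0.4460)
θ=214°: B = A + 3.00·(cos214°, sin214°) = (-2.4871, -1.6776)
θ=214°: |BD| = 11.6090
θ=214°: circle(B,10.00) ∩ circle(D,8.00): a=7.3550, h=6.7752
θ=214°:   candidates: C₊=(3.8116,6.0894) cross=78.653; C₋=(5.7698,-7.3189) cross=-78.653
θ=214°:   branch - wants cross < 0 → take C=(5.7698,-7.3189) (cross=-78.653)
θ=214°: ex = (C−B)/|BC| = (0.8257,-0.5641); ey = (0.5641,0.8257)
θ=214°: P = B + 1.03·ex + -3.28·ey = (-3.4870,-4.9669)

θ=107°: -3.32 0.45
θ=214°: -3.49 -4.97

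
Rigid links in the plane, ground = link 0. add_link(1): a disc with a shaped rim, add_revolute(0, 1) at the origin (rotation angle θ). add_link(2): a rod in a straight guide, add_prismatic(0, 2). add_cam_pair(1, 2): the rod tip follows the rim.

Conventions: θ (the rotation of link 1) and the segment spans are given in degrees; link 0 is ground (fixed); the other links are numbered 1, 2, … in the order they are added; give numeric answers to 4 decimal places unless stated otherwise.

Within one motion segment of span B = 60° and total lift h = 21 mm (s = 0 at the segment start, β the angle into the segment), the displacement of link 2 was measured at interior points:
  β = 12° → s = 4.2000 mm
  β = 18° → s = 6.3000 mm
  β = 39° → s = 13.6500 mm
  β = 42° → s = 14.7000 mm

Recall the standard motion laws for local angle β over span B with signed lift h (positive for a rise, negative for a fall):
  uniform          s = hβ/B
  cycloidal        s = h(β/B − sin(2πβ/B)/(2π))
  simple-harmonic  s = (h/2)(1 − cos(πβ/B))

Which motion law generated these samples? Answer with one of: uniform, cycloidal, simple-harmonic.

candidates at β/B = r: uniform s = h·r (linear in β); cycloidal s = h·(r − sin(2πr)/(2π)); simple-harmonic s = (h/2)(1 − cos(πr))
β=12°: printed 4.2000 | uniform 4.2000, cycloidal 1.0213, simple-harmonic 2.0053
β=18°: printed 6.3000 | uniform 6.3000, cycloidal 3.1213, simple-harmonic 4.3283
β=39°: printed 13.6500 | uniform 13.6500, cycloidal 16.3539, simple-harmonic 15.2669
β=42°: printed 14.7000 | uniform 14.7000, cycloidal 17.8787, simple-harmonic 16.6717
only one law matches every sample → uniform

uniform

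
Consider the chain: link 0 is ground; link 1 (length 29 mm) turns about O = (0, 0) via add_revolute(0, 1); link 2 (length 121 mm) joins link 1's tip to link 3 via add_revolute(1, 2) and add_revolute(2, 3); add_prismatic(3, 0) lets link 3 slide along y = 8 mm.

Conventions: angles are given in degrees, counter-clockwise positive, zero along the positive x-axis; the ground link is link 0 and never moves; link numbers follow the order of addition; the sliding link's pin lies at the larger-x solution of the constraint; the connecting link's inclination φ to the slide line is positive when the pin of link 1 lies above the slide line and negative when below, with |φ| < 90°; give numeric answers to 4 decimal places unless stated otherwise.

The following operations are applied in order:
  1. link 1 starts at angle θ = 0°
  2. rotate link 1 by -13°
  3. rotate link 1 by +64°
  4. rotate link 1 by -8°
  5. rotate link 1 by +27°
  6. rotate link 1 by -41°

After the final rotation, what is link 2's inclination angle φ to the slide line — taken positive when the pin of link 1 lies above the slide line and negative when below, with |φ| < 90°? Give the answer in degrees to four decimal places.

geometry: r = 29 mm, L = 121 mm, e = 8 mm; θ starts at 0°
rotate link 1 by -13°: θ ← 0° -13° = -13°
rotate link 1 by +64°: θ ← -13° +64° = 51°
rotate link 1 by -8°: θ ← 51° -8° = 43°
rotate link 1 by +27°: θ ← 43° +27° = 70°
rotate link 1 by -41°: θ ← 70° -41° = 29°
h = r sin θ − e = 14.059479 − 8 = 6.059479
sin φ = h / L = 6.059479 / 121 = 0.05007834
φ = arcsin(0.05007834) = 2.870478°

2.8705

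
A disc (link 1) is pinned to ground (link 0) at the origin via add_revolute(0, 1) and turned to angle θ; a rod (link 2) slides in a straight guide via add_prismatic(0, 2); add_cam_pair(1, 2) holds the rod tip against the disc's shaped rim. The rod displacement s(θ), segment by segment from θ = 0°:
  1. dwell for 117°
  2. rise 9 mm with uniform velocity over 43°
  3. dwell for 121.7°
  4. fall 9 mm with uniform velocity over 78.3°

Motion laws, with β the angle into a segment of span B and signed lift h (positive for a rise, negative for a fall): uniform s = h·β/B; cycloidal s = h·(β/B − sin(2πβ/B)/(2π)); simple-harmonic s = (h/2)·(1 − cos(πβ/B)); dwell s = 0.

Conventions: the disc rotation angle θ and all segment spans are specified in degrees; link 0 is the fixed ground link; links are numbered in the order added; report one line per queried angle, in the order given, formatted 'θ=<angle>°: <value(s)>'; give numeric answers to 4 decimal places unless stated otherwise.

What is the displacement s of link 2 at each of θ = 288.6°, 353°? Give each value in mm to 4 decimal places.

segment 1 (0° to 117°, dwell): s unchanged at 0.0000
segment 2 (117° to 160°, uniform, h = 9) is passed completely: s = 0.0000 + (9) = 9.0000
segment 3 (160° to 281.7°, dwell): s unchanged at 9.0000
θ = 288.6° falls in segment 4 (281.7° to 360°, uniform, h = -9): β = 288.6 − 281.7 = 6.9°, B = 78.3°; Δs = -9·6.9/78.3 = -0.7931; s = 9.0000 − 0.7931 = 8.2069
θ = 353° falls in segment 4 (281.7° to 360°, uniform, h = -9): β = 353 − 281.7 = 71.3°, B = 78.3°; Δs = -9·71.3/78.3 = -8.1954; s = 9.0000 − 8.1954 = 0.8046

θ=288.6°: 8.2069
θ=353°: 0.8046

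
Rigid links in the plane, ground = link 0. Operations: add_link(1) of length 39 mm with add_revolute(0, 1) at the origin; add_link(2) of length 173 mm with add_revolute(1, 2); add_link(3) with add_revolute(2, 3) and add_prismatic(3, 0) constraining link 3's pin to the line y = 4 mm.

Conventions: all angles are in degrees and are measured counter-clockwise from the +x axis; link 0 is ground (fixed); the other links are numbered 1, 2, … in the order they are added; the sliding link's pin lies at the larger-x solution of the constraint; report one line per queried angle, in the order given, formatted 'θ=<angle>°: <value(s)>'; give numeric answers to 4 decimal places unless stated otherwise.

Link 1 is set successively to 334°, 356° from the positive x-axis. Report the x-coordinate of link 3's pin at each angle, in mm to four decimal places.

geometry: r = 39 mm, L = 173 mm, e = 4 mm
θ=334°: crank pin P = (r cos θ, r sin θ) = (35.052968, -17.096475)
θ=334°: h = r sin θ − e = -17.096475 − 4 = -21.096475
θ=334°: x = r cos θ + √(L² − h²) = 35.052968 + 171.708878 = 206.761846
θ=356°: crank pin P = (r cos θ, r sin θ) = (38.904998, -2.720502)
θ=356°: h = r sin θ − e = -2.720502 − 4 = -6.720502
θ=356°: x = r cos θ + √(L² − h²) = 38.904998 + 172.869416 = 211.774414

θ=334°: 206.7618
θ=356°: 211.7744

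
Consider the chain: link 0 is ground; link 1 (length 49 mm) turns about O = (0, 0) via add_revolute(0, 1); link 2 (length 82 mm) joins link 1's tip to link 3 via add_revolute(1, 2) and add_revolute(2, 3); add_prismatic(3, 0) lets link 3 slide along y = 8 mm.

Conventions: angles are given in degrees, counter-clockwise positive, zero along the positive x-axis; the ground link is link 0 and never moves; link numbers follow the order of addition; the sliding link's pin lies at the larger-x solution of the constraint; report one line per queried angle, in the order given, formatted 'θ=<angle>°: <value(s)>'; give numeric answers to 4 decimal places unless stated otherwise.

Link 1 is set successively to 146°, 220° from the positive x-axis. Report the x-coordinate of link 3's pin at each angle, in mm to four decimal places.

geometry: r = 49 mm, L = 82 mm, e = 8 mm
θ=146°: crank pin P = (r cos θ, r sin θ) = (-40.622841, 27.400452)
θ=146°: h = r sin θ − e = 27.400452 − 8 = 19.400452
θ=146°: x = r cos θ + √(L² − h²) = -40.622841 + 79.671968 = 39.049127
θ=220°: crank pin P = (r cos θ, r sin θ) = (-37.536178, -31.496593)
θ=220°: h = r sin θ − e = -31.496593 − 8 = -39.496593
θ=220°: x = r cos θ + √(L² − h²) = -37.536178 + 71.861110 = 34.324932

θ=146°: 39.0491
θ=220°: 34.3249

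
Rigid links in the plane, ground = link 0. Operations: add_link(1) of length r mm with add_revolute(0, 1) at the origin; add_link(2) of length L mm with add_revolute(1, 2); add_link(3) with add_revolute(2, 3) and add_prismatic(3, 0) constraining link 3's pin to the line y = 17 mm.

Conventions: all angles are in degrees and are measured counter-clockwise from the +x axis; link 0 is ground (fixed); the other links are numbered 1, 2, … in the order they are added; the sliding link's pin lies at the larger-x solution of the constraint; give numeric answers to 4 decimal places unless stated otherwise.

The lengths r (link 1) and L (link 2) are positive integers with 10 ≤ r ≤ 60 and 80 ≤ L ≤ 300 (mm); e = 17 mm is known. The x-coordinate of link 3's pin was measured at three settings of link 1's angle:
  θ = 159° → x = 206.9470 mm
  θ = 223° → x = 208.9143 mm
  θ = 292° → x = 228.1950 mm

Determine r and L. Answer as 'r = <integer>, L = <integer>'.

constraint per measurement: (x − r cos θ)² + (r sin θ − e)² = L²
subtracting the θ₁ and θ₂ equations cancels the r² and L² terms:
r = (x₁² − x₂²) / (2[(x₁cos θ₁ + e sin θ₁) − (x₂cos θ₂ + e sin θ₂)]) = 18.0004 → r = 18
L² = (x₁ − r cos θ₁)² + (r sin θ₁ − e)² = 50175.9997 → L = 224.0000 → L = 224
check at θ₃=292°: x = 228.1950 (printed 228.1950) ✓

r = 18, L = 224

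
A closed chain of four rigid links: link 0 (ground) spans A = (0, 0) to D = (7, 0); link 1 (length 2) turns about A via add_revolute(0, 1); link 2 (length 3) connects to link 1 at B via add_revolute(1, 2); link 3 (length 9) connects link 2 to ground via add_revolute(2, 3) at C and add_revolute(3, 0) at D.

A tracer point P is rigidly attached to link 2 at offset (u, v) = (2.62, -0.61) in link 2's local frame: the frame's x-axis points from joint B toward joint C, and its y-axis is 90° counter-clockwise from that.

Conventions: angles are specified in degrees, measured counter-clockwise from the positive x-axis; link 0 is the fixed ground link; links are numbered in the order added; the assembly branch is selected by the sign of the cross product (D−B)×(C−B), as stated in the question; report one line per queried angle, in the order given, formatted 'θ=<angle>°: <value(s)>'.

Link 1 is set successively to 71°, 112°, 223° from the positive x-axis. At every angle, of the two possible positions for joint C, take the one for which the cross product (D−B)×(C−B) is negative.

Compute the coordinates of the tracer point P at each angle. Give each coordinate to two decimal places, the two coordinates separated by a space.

A=(0,0), D=(7.00,0)
θ=71°: B = A + 2.00·(cos71°, sin71°) = (0.6511, 1.8910)
θ=71°: |BD| = 6.6245
θ=71°: circle(B,3.00) ∩ circle(D,9.00): a=-2.1221, h=2.1205
θ=71°:   candidates: C₊=(-0.7773,4.5291) cross=14.047; C₋=(-1.9880,0.4645) cross=-14.047
θ=71°:   branch - wants cross < 0 → take C=(-1.9880,0.4645) (cross=-14.047)
θ=71°: ex = (C−B)/|BC| = (-0.8797,-0.4755); ey = (0.4755,-0.8797)
θ=71°: P = B + 2.62·ex + -0.61·ey = (-1.9438,1.1818)
θ=112°: B = A + 2.00·(cos112°, sin112°) = (-0.7492, 1.8544)
θ=112°: |BD| = 7.9680
θ=112°: circle(B,3.00) ∩ circle(D,9.00): a=-0.5341, h=2.9521
θ=112°:   candidates: C₊=(-0.5816,4.8497) cross=23.522; C₋=(-1.9557,-0.8924) cross=-23.522
θ=112°:   branch - wants cross < 0 → take C=(-1.9557,-0.8924) (cross=-23.522)
θ=112°: ex = (C−B)/|BC| = (-0.4021,-0.9156); ey = (0.9156,-0.4021)
θ=112°: P = B + 2.62·ex + -0.61·ey = (-2.3613,-0.2991)
θ=223°: B = A + 2.00·(cos223°, sin223°) = (-1.4627, -1.3640)
θ=223°: |BD| = 8.5719
θ=223°: circle(B,3.00) ∩ circle(D,9.00): a=0.0862, h=2.9988
θ=223°:   candidates: C₊=(-1.8548,1.6103) cross=25.705; C₋=(-0.9004,-4.3108) cross=-25.705
θ=223°:   branch - wants cross < 0 → take C=(-0.9004,-4.3108) (cross=-25.705)
θ=223°: ex = (C−B)/|BC| = (0.1874,-0.9823); ey = (0.9823,0.1874)
θ=223°: P = B + 2.62·ex + -0.61·ey = (-1.5708,-4.0519)

θ=71°: -1.94 1.18
θ=112°: -2.36 -0.30
θ=223°: -1.57 -4.05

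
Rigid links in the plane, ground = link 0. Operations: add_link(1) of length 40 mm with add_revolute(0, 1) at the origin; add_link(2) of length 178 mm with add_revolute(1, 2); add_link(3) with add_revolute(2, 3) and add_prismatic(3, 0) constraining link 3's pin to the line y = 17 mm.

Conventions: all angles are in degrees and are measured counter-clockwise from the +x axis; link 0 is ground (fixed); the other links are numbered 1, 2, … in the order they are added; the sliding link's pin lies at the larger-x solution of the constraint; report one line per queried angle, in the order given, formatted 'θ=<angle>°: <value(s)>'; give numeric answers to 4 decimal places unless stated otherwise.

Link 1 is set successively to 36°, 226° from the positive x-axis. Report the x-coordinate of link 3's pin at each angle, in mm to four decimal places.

geometry: r = 40 mm, L = 178 mm, e = 17 mm
θ=36°: crank pin P = (r cos θ, r sin θ) = (32.360680, 23.511410)
θ=36°: h = r sin θ − e = 23.511410 − 17 = 6.511410
θ=36°: x = r cos θ + √(L² − h²) = 32.360680 + 177.880863 = 210.241543
θ=226°: crank pin P = (r cos θ, r sin θ) = (-27.786335, -28.773592)
θ=226°: h = r sin θ − e = -28.773592 − 17 = -45.773592
θ=226°: x = r cos θ + √(L² − h²) = -27.786335 + 172.013890 = 144.227555

θ=36°: 210.2415
θ=226°: 144.2276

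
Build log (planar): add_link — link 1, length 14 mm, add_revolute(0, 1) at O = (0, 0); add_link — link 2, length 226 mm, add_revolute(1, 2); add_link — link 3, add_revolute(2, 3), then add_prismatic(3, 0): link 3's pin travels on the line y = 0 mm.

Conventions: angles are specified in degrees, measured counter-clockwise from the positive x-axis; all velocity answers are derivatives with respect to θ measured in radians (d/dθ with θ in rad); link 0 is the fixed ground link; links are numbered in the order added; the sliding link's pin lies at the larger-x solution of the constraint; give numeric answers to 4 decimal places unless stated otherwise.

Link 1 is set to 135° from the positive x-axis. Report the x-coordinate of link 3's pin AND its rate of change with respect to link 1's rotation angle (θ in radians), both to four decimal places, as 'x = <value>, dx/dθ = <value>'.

geometry: r = 14 mm, L = 226 mm, e = 0 mm
crank pin P = (r cos θ, r sin θ) = (-9.899495, 9.899495)
h = r sin θ − e = 9.899495 − 0 = 9.899495
x = r cos θ + √(L² − h²) = -9.899495 + 225.783082 = 215.883587
dx/dθ = −r sin θ − h·r cos θ/√(L² − h²) (θ in radians; h = 9.899495) = -9.465450

x = 215.8836, dx/dθ = -9.4655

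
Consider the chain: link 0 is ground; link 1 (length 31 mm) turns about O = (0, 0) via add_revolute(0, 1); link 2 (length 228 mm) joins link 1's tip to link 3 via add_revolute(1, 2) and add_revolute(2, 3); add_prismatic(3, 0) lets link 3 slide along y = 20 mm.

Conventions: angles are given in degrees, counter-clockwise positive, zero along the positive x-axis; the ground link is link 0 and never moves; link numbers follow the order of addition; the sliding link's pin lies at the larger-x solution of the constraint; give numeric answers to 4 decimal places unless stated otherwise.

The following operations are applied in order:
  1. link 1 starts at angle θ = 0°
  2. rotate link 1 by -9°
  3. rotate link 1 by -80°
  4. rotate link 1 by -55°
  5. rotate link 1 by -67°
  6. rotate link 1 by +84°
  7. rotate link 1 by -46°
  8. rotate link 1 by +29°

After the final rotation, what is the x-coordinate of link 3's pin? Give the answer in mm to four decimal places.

geometry: r = 31 mm, L = 228 mm, e = 20 mm; θ starts at 0°
rotate link 1 by -9°: θ ← 0° -9° = -9°
rotate link 1 by -80°: θ ← -9° -80° = -89°
rotate link 1 by -55°: θ ← -89° -55° = -144°
rotate link 1 by -67°: θ ← -144° -67° = -211°
rotate link 1 by +84°: θ ← -211° +84° = -127°
rotate link 1 by -46°: θ ← -127° -46° = -173°
rotate link 1 by +29°: θ ← -173° +29° = -144°
crank pin P = (r cos θ, r sin θ) = (-25.079527, -18.221343)
h = r sin θ − e = -18.221343 − 20 = -38.221343
x = r cos θ + √(L² − h²) = -25.079527 + 224.773506 = 199.693979

199.6940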